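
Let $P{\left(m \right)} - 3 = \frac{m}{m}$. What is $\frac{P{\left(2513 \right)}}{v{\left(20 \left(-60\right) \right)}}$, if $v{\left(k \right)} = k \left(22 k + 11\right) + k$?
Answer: $\frac{1}{7916400} \approx 1.2632 \cdot 10^{-7}$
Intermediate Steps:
$v{\left(k \right)} = k + k \left(11 + 22 k\right)$ ($v{\left(k \right)} = k \left(11 + 22 k\right) + k = k + k \left(11 + 22 k\right)$)
$P{\left(m \right)} = 4$ ($P{\left(m \right)} = 3 + \frac{m}{m} = 3 + 1 = 4$)
$\frac{P{\left(2513 \right)}}{v{\left(20 \left(-60\right) \right)}} = \frac{4}{2 \cdot 20 \left(-60\right) \left(6 + 11 \cdot 20 \left(-60\right)\right)} = \frac{4}{2 \left(-1200\right) \left(6 + 11 \left(-1200\right)\right)} = \frac{4}{2 \left(-1200\right) \left(6 - 13200\right)} = \frac{4}{2 \left(-1200\right) \left(-13194\right)} = \frac{4}{31665600} = 4 \cdot \frac{1}{31665600} = \frac{1}{7916400}$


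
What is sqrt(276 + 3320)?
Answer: 2*sqrt(899) ≈ 59.967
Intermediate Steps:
sqrt(276 + 3320) = sqrt(3596) = 2*sqrt(899)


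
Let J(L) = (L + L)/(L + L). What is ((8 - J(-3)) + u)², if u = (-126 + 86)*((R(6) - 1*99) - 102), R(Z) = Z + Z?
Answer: 57259489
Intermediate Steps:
R(Z) = 2*Z
J(L) = 1 (J(L) = (2*L)/((2*L)) = (2*L)*(1/(2*L)) = 1)
u = 7560 (u = (-126 + 86)*((2*6 - 1*99) - 102) = -40*((12 - 99) - 102) = -40*(-87 - 102) = -40*(-189) = 7560)
((8 - J(-3)) + u)² = ((8 - 1*1) + 7560)² = ((8 - 1) + 7560)² = (7 + 7560)² = 7567² = 57259489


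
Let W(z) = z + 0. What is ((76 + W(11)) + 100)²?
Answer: 34969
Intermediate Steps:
W(z) = z
((76 + W(11)) + 100)² = ((76 + 11) + 100)² = (87 + 100)² = 187² = 34969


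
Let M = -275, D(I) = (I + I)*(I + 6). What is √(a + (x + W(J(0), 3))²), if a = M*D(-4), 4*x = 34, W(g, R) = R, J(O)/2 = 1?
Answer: √18129/2 ≈ 67.322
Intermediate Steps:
D(I) = 2*I*(6 + I) (D(I) = (2*I)*(6 + I) = 2*I*(6 + I))
J(O) = 2 (J(O) = 2*1 = 2)
x = 17/2 (x = (¼)*34 = 17/2 ≈ 8.5000)
a = 4400 (a = -550*(-4)*(6 - 4) = -550*(-4)*2 = -275*(-16) = 4400)
√(a + (x + W(J(0), 3))²) = √(4400 + (17/2 + 3)²) = √(4400 + (23/2)²) = √(4400 + 529/4) = √(18129/4) = √18129/2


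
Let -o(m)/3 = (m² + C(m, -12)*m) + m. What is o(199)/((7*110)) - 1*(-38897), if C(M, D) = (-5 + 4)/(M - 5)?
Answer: 5787270857/149380 ≈ 38742.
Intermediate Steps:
C(M, D) = -1/(-5 + M)
o(m) = -3*m - 3*m² + 3*m/(-5 + m) (o(m) = -3*((m² + (-1/(-5 + m))*m) + m) = -3*((m² - m/(-5 + m)) + m) = -3*(m + m² - m/(-5 + m)) = -3*m - 3*m² + 3*m/(-5 + m))
o(199)/((7*110)) - 1*(-38897) = (3*199*(6 - 1*199² + 4*199)/(-5 + 199))/((7*110)) - 1*(-38897) = (3*199*(6 - 1*39601 + 796)/194)/770 + 38897 = (3*199*(1/194)*(6 - 39601 + 796))*(1/770) + 38897 = (3*199*(1/194)*(-38799))*(1/770) + 38897 = -23163003/194*1/770 + 38897 = -23163003/149380 + 38897 = 5787270857/149380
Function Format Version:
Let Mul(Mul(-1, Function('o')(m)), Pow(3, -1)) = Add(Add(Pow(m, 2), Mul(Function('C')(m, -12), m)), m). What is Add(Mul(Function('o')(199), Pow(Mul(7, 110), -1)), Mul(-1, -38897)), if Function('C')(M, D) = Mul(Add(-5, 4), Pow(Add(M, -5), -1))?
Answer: Rational(5787270857, 149380) ≈ 38742.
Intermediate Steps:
Function('C')(M, D) = Mul(-1, Pow(Add(-5, M), -1))
Function('o')(m) = Add(Mul(-3, m), Mul(-3, Pow(m, 2)), Mul(3, m, Pow(Add(-5, m), -1))) (Function('o')(m) = Mul(-3, Add(Add(Pow(m, 2), Mul(Mul(-1, Pow(Add(-5, m), -1)), m)), m)) = Mul(-3, Add(Add(Pow(m, 2), Mul(-1, m, Pow(Add(-5, m), -1))), m)) = Mul(-3, Add(m, Pow(m, 2), Mul(-1, m, Pow(Add(-5, m), -1)))) = Add(Mul(-3, m), Mul(-3, Pow(m, 2)), Mul(3, m, Pow(Add(-5, m), -1))))
Add(Mul(Function('o')(199), Pow(Mul(7, 110), -1)), Mul(-1, -38897)) = Add(Mul(Mul(3, 199, Pow(Add(-5, 199), -1), Add(6, Mul(-1, Pow(199, 2)), Mul(4, 199))), Pow(Mul(7, 110), -1)), Mul(-1, -38897)) = Add(Mul(Mul(3, 199, Pow(194, -1), Add(6, Mul(-1, 39601), 796)), Pow(770, -1)), 38897) = Add(Mul(Mul(3, 199, Rational(1, 194), Add(6, -39601, 796)), Rational(1, 770)), 38897) = Add(Mul(Mul(3, 199, Rational(1, 194), -38799), Rational(1, 770)), 38897) = Add(Mul(Rational(-23163003, 194), Rational(1, 770)), 38897) = Add(Rational(-23163003, 149380), 38897) = Rational(5787270857, 149380)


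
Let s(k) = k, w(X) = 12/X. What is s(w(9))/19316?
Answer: 1/14487 ≈ 6.9027e-5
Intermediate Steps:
s(w(9))/19316 = (12/9)/19316 = (12*(1/9))*(1/19316) = (4/3)*(1/19316) = 1/14487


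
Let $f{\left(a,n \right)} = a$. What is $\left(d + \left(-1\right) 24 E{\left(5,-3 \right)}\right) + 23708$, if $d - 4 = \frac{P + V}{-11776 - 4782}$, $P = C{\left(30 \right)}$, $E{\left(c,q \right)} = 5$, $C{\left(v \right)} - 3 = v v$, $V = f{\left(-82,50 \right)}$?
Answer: $\frac{390635515}{16558} \approx 23592.0$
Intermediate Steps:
$V = -82$
$C{\left(v \right)} = 3 + v^{2}$ ($C{\left(v \right)} = 3 + v v = 3 + v^{2}$)
$P = 903$ ($P = 3 + 30^{2} = 3 + 900 = 903$)
$d = \frac{65411}{16558}$ ($d = 4 + \frac{903 - 82}{-11776 - 4782} = 4 + \frac{821}{-16558} = 4 + 821 \left(- \frac{1}{16558}\right) = 4 - \frac{821}{16558} = \frac{65411}{16558} \approx 3.9504$)
$\left(d + \left(-1\right) 24 E{\left(5,-3 \right)}\right) + 23708 = \left(\frac{65411}{16558} + \left(-1\right) 24 \cdot 5\right) + 23708 = \left(\frac{65411}{16558} - 120\right) + 23708 = - \frac{1921549}{16558} + 23708 = \frac{390635515}{16558}$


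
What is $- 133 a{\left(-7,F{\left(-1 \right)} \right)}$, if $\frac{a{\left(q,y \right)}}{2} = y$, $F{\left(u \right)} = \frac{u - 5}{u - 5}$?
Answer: $-266$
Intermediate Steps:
$F{\left(u \right)} = 1$ ($F{\left(u \right)} = \frac{-5 + u}{-5 + u} = 1$)
$a{\left(q,y \right)} = 2 y$
$- 133 a{\left(-7,F{\left(-1 \right)} \right)} = - 133 \cdot 2 \cdot 1 = \left(-133\right) 2 = -266$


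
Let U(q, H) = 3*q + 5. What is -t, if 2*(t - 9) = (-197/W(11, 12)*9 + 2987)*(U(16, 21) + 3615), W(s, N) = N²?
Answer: -43644687/8 ≈ -5.4556e+6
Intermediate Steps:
U(q, H) = 5 + 3*q
t = 43644687/8 (t = 9 + ((-197/(12²)*9 + 2987)*((5 + 3*16) + 3615))/2 = 9 + ((-197/144*9 + 2987)*((5 + 48) + 3615))/2 = 9 + ((-197*1/144*9 + 2987)*(53 + 3615))/2 = 9 + ((-197/144*9 + 2987)*3668)/2 = 9 + ((-197/16 + 2987)*3668)/2 = 9 + ((47595/16)*3668)/2 = 9 + (½)*(43644615/4) = 9 + 43644615/8 = 43644687/8 ≈ 5.4556e+6)
-t = -1*43644687/8 = -43644687/8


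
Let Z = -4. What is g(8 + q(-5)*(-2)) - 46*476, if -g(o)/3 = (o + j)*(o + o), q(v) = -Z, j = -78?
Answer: -21896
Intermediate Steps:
q(v) = 4 (q(v) = -1*(-4) = 4)
g(o) = -6*o*(-78 + o) (g(o) = -3*(o - 78)*(o + o) = -3*(-78 + o)*2*o = -6*o*(-78 + o))
g(8 + q(-5)*(-2)) - 46*476 = 6*(8 + 4*(-2))*(78 - (8 + 4*(-2))) - 46*476 = 6*(8 - 8)*(78 - (8 - 8)) - 21896 = 6*0*(78 - 1*0) - 21896 = 6*0*(78 + 0) - 21896 = 6*0*78 - 21896 = 0 - 21896 = -21896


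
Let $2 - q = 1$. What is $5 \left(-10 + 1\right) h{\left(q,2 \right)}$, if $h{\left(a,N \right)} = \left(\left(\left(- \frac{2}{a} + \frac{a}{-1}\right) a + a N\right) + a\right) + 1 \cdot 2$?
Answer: $-90$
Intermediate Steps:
$q = 1$ ($q = 2 - 1 = 1$)
$h{\left(a,N \right)} = 2 + a + N a + a \left(- a - \frac{2}{a}\right)$ ($h{\left(a,N \right)} = \left(\left(\left(- \frac{2}{a} + a \left(-1\right)\right) a + N a\right) + a\right) + 2 = \left(\left(\left(- \frac{2}{a} - a\right) a + N a\right) + a\right) + 2 = \left(\left(\left(- a - \frac{2}{a}\right) a + N a\right) + a\right) + 2 = \left(\left(a \left(- a - \frac{2}{a}\right) + N a\right) + a\right) + 2 = \left(\left(N a + a \left(- a - \frac{2}{a}\right)\right) + a\right) + 2 = \left(a + N a + a \left(- a - \frac{2}{a}\right)\right) + 2 = 2 + a + N a + a \left(- a - \frac{2}{a}\right)$)
$5 \left(-10 + 1\right) h{\left(q,2 \right)} = 5 \left(-10 + 1\right) 1 \left(1 + 2 - 1\right) = 5 \left(-9\right) 1 \left(1 + 2 - 1\right) = - 45 \cdot 1 \cdot 2 = \left(-45\right) 2 = -90$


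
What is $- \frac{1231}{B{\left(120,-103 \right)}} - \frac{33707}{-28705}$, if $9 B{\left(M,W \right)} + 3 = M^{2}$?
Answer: $\frac{55752328}{137755295} \approx 0.40472$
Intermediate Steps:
$B{\left(M,W \right)} = - \frac{1}{3} + \frac{M^{2}}{9}$
$- \frac{1231}{B{\left(120,-103 \right)}} - \frac{33707}{-28705} = - \frac{1231}{- \frac{1}{3} + \frac{120^{2}}{9}} - \frac{33707}{-28705} = - \frac{1231}{- \frac{1}{3} + \frac{1}{9} \cdot 14400} - - \frac{33707}{28705} = - \frac{1231}{- \frac{1}{3} + 1600} + \frac{33707}{28705} = - \frac{1231}{\frac{4799}{3}} + \frac{33707}{28705} = \left(-1231\right) \frac{3}{4799} + \frac{33707}{28705} = - \frac{3693}{4799} + \frac{33707}{28705} = \frac{55752328}{137755295}$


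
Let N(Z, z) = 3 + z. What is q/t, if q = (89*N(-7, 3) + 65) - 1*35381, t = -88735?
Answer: 34782/88735 ≈ 0.39198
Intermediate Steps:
q = -34782 (q = (89*(3 + 3) + 65) - 1*35381 = (89*6 + 65) - 35381 = (534 + 65) - 35381 = 599 - 35381 = -34782)
q/t = -34782/(-88735) = -34782*(-1/88735) = 34782/88735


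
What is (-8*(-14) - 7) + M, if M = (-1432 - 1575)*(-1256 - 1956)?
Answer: 9658589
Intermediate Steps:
M = 9658484 (M = -3007*(-3212) = 9658484)
(-8*(-14) - 7) + M = (-8*(-14) - 7) + 9658484 = (112 - 7) + 9658484 = 105 + 9658484 = 9658589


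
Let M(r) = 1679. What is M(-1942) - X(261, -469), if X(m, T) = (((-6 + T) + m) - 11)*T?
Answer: -103846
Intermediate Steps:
X(m, T) = T*(-17 + T + m) (X(m, T) = ((-6 + T + m) - 11)*T = (-17 + T + m)*T = T*(-17 + T + m))
M(-1942) - X(261, -469) = 1679 - (-469)*(-17 - 469 + 261) = 1679 - (-469)*(-225) = 1679 - 1*105525 = 1679 - 105525 = -103846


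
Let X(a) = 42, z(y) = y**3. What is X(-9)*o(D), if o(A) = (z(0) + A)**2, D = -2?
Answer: 168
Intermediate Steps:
o(A) = A**2 (o(A) = (0**3 + A)**2 = (0 + A)**2 = A**2)
X(-9)*o(D) = 42*(-2)**2 = 42*4 = 168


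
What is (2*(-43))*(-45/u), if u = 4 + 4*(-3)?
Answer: -1935/4 ≈ -483.75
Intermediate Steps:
u = -8 (u = 4 - 12 = -8)
(2*(-43))*(-45/u) = (2*(-43))*(-45/(-8)) = -(-3870)*(-1)/8 = -86*45/8 = -1935/4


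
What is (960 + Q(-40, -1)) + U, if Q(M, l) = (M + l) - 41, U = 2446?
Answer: 3324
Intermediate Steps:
Q(M, l) = -41 + M + l
(960 + Q(-40, -1)) + U = (960 + (-41 - 40 - 1)) + 2446 = (960 - 82) + 2446 = 878 + 2446 = 3324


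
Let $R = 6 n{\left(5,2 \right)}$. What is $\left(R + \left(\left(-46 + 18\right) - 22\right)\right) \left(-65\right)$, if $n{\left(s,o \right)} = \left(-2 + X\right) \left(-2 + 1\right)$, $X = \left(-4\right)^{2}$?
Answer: $8710$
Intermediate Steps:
$X = 16$
$n{\left(s,o \right)} = -14$ ($n{\left(s,o \right)} = \left(-2 + 16\right) \left(-2 + 1\right) = 14 \left(-1\right) = -14$)
$R = -84$ ($R = 6 \left(-14\right) = -84$)
$\left(R + \left(\left(-46 + 18\right) - 22\right)\right) \left(-65\right) = \left(-84 + \left(\left(-46 + 18\right) - 22\right)\right) \left(-65\right) = \left(-84 - 50\right) \left(-65\right) = \left(-134\right) \left(-65\right) = 8710$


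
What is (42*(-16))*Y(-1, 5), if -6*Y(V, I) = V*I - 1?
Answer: -672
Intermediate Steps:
Y(V, I) = 1/6 - I*V/6 (Y(V, I) = -(V*I - 1)/6 = -(I*V - 1)/6 = -(-1 + I*V)/6 = 1/6 - I*V/6)
(42*(-16))*Y(-1, 5) = (42*(-16))*(1/6 - 1/6*5*(-1)) = -672*(1/6 + 5/6) = -672*1 = -672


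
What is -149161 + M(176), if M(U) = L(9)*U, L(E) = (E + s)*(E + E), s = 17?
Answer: -66793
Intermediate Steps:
L(E) = 2*E*(17 + E) (L(E) = (E + 17)*(E + E) = (17 + E)*(2*E) = 2*E*(17 + E))
M(U) = 468*U (M(U) = (2*9*(17 + 9))*U = (2*9*26)*U = 468*U)
-149161 + M(176) = -149161 + 468*176 = -149161 + 82368 = -66793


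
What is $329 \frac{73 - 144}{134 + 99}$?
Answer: $- \frac{23359}{233} \approx -100.25$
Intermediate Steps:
$329 \frac{73 - 144}{134 + 99} = 329 \left(- \frac{71}{233}\right) = - \frac{23359}{233}$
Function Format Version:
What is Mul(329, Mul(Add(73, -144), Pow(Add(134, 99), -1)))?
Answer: Rational(-23359, 233) ≈ -100.25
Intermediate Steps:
Mul(329, Mul(Add(73, -144), Pow(Add(134, 99), -1))) = Mul(329, Mul(-71, Pow(233, -1))) = Mul(329, Mul(-71, Rational(1, 233))) = Mul(329, Rational(-71, 233)) = Rational(-23359, 233)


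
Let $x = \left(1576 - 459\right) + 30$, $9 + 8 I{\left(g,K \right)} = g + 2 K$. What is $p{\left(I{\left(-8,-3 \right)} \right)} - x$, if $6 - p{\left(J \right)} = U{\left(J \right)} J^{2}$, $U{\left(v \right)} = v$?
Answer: $- \frac{572025}{512} \approx -1117.2$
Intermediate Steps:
$I{\left(g,K \right)} = - \frac{9}{8} + \frac{K}{4} + \frac{g}{8}$ ($I{\left(g,K \right)} = - \frac{9}{8} + \frac{g + 2 K}{8} = - \frac{9}{8} + \left(\frac{K}{4} + \frac{g}{8}\right) = - \frac{9}{8} + \frac{K}{4} + \frac{g}{8}$)
$p{\left(J \right)} = 6 - J^{3}$ ($p{\left(J \right)} = 6 - J J^{2} = 6 - J^{3}$)
$x = 1147$ ($x = 1117 + 30 = 1147$)
$p{\left(I{\left(-8,-3 \right)} \right)} - x = \left(6 - \left(- \frac{9}{8} + \frac{1}{4} \left(-3\right) + \frac{1}{8} \left(-8\right)\right)^{3}\right) - 1147 = \left(6 - \left(- \frac{9}{8} - \frac{3}{4} - 1\right)^{3}\right) - 1147 = \left(6 - \left(- \frac{23}{8}\right)^{3}\right) - 1147 = \left(6 - - \frac{12167}{512}\right) - 1147 = \left(6 + \frac{12167}{512}\right) - 1147 = \frac{15239}{512} - 1147 = - \frac{572025}{512}$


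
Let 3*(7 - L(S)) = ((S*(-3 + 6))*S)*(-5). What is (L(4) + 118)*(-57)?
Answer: -11685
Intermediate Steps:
L(S) = 7 + 5*S² (L(S) = 7 - (S*(-3 + 6))*S*(-5)/3 = 7 - (S*3)*S*(-5)/3 = 7 - (3*S)*S*(-5)/3 = 7 - 3*S²*(-5)/3 = 7 - (-5)*S² = 7 + 5*S²)
(L(4) + 118)*(-57) = ((7 + 5*4²) + 118)*(-57) = ((7 + 5*16) + 118)*(-57) = ((7 + 80) + 118)*(-57) = (87 + 118)*(-57) = 205*(-57) = -11685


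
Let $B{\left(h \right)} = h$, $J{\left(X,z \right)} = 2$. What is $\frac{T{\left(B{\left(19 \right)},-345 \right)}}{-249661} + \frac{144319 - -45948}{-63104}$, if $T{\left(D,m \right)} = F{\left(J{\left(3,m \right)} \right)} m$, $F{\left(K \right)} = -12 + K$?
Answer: $- \frac{1645515803}{543262336} \approx -3.029$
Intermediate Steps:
$T{\left(D,m \right)} = - 10 m$ ($T{\left(D,m \right)} = \left(-12 + 2\right) m = - 10 m$)
$\frac{T{\left(B{\left(19 \right)},-345 \right)}}{-249661} + \frac{144319 - -45948}{-63104} = \frac{\left(-10\right) \left(-345\right)}{-249661} + \frac{144319 - -45948}{-63104} = 3450 \left(- \frac{1}{249661}\right) + \left(144319 + 45948\right) \left(- \frac{1}{63104}\right) = - \frac{3450}{249661} + 190267 \left(- \frac{1}{63104}\right) = - \frac{3450}{249661} - \frac{190267}{63104} = - \frac{1645515803}{543262336}$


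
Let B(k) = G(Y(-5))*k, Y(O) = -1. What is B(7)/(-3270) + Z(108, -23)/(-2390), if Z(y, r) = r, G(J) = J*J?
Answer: 2924/390765 ≈ 0.0074828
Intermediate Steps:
G(J) = J**2
B(k) = k (B(k) = (-1)**2*k = 1*k = k)
B(7)/(-3270) + Z(108, -23)/(-2390) = 7/(-3270) - 23/(-2390) = 7*(-1/3270) - 23*(-1/2390) = -7/3270 + 23/2390 = 2924/390765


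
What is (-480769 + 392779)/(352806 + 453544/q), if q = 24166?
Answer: -106318317/426318167 ≈ -0.24939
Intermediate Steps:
(-480769 + 392779)/(352806 + 453544/q) = (-480769 + 392779)/(352806 + 453544/24166) = -87990/(352806 + 453544*(1/24166)) = -87990/(352806 + 226772/12083) = -87990/4263181670/12083 = -87990*12083/4263181670 = -106318317/426318167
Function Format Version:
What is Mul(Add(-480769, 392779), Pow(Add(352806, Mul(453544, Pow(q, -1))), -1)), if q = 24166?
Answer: Rational(-106318317, 426318167) ≈ -0.24939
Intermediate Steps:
Mul(Add(-480769, 392779), Pow(Add(352806, Mul(453544, Pow(q, -1))), -1)) = Mul(Add(-480769, 392779), Pow(Add(352806, Mul(453544, Pow(24166, -1))), -1)) = Mul(-87990, Pow(Add(352806, Mul(453544, Rational(1, 24166))), -1)) = Mul(-87990, Pow(Add(352806, Rational(226772, 12083)), -1)) = Mul(-87990, Pow(Rational(4263181670, 12083), -1)) = Mul(-87990, Rational(12083, 4263181670)) = Rational(-106318317, 426318167)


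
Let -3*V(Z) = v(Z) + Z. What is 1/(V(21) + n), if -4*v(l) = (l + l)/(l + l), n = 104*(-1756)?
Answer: -12/2191571 ≈ -5.4755e-6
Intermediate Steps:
n = -182624
v(l) = -¼ (v(l) = -(l + l)/(4*(l + l)) = -2*l/(4*(2*l)) = -2*l*1/(2*l)/4 = -¼*1 = -¼)
V(Z) = 1/12 - Z/3 (V(Z) = -(-¼ + Z)/3 = 1/12 - Z/3)
1/(V(21) + n) = 1/((1/12 - ⅓*21) - 182624) = 1/((1/12 - 7) - 182624) = 1/(-83/12 - 182624) = 1/(-2191571/12) = -12/2191571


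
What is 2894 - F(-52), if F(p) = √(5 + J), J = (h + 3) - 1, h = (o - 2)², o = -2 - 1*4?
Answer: 2894 - √71 ≈ 2885.6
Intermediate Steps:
o = -6 (o = -2 - 4 = -6)
h = 64 (h = (-6 - 2)² = (-8)² = 64)
J = 66 (J = (64 + 3) - 1 = 67 - 1 = 66)
F(p) = √71 (F(p) = √(5 + 66) = √71)
2894 - F(-52) = 2894 - √71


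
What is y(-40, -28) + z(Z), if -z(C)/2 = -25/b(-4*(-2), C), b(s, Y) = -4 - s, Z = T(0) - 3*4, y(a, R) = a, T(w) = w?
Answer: -265/6 ≈ -44.167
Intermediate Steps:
Z = -12 (Z = 0 - 3*4 = 0 - 12 = -12)
z(C) = -25/6 (z(C) = -(-50)/(-4 - (-4)*(-2)) = -(-50)/(-4 - 1*8) = -(-50)/(-4 - 8) = -(-50)/(-12) = -(-50)*(-1)/12 = -2*25/12 = -25/6)
y(-40, -28) + z(Z) = -40 - 25/6 = -265/6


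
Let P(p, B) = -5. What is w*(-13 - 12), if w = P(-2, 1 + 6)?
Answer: 125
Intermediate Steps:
w = -5
w*(-13 - 12) = -5*(-13 - 12) = -5*(-25) = 125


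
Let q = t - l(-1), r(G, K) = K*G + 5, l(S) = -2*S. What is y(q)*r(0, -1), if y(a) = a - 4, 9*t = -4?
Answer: -290/9 ≈ -32.222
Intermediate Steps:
t = -4/9 (t = (⅑)*(-4) = -4/9 ≈ -0.44444)
r(G, K) = 5 + G*K (r(G, K) = G*K + 5 = 5 + G*K)
q = -22/9 (q = -4/9 - (-2)*(-1) = -4/9 - 1*2 = -4/9 - 2 = -22/9 ≈ -2.4444)
y(a) = -4 + a
y(q)*r(0, -1) = (-4 - 22/9)*(5 + 0*(-1)) = -58*(5 + 0)/9 = -58/9*5 = -290/9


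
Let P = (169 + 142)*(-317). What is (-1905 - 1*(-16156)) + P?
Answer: -84336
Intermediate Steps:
P = -98587 (P = 311*(-317) = -98587)
(-1905 - 1*(-16156)) + P = (-1905 - 1*(-16156)) - 98587 = (-1905 + 16156) - 98587 = 14251 - 98587 = -84336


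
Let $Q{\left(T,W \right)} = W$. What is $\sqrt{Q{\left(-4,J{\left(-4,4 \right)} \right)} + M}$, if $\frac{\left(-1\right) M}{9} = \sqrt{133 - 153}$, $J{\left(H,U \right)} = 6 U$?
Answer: $\sqrt{24 - 18 i \sqrt{5}} \approx 5.9524 - 3.3809 i$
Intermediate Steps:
$M = - 18 i \sqrt{5}$ ($M = - 9 \sqrt{133 - 153} = - 9 \sqrt{-20} = - 9 \cdot 2 i \sqrt{5} = - 18 i \sqrt{5} \approx - 40.249 i$)
$\sqrt{Q{\left(-4,J{\left(-4,4 \right)} \right)} + M} = \sqrt{6 \cdot 4 - 18 i \sqrt{5}} = \sqrt{24 - 18 i \sqrt{5}}$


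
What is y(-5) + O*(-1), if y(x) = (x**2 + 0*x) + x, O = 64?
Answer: -44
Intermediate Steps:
y(x) = x + x**2 (y(x) = (x**2 + 0) + x = x**2 + x = x + x**2)
y(-5) + O*(-1) = -5*(1 - 5) + 64*(-1) = -5*(-4) - 64 = 20 - 64 = -44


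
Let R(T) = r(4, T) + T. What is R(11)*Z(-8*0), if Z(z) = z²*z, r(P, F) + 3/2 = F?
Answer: 0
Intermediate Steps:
r(P, F) = -3/2 + F
R(T) = -3/2 + 2*T (R(T) = (-3/2 + T) + T = -3/2 + 2*T)
Z(z) = z³
R(11)*Z(-8*0) = (-3/2 + 2*11)*(-8*0)³ = (-3/2 + 22)*0³ = (41/2)*0 = 0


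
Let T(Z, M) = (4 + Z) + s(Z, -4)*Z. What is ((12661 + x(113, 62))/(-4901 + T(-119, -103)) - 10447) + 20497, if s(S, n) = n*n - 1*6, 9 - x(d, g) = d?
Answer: 2150267/214 ≈ 10048.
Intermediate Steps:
x(d, g) = 9 - d
s(S, n) = -6 + n² (s(S, n) = n² - 6 = -6 + n²)
T(Z, M) = 4 + 11*Z (T(Z, M) = (4 + Z) + (-6 + (-4)²)*Z = (4 + Z) + (-6 + 16)*Z = (4 + Z) + 10*Z = 4 + 11*Z)
((12661 + x(113, 62))/(-4901 + T(-119, -103)) - 10447) + 20497 = ((12661 + (9 - 1*113))/(-4901 + (4 + 11*(-119))) - 10447) + 20497 = ((12661 + (9 - 113))/(-4901 + (4 - 1309)) - 10447) + 20497 = ((12661 - 104)/(-4901 - 1305) - 10447) + 20497 = (12557/(-6206) - 10447) + 20497 = (12557*(-1/6206) - 10447) + 20497 = (-433/214 - 10447) + 20497 = -2236091/214 + 20497 = 2150267/214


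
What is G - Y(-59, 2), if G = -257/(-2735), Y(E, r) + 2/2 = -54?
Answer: 150682/2735 ≈ 55.094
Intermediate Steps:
Y(E, r) = -55 (Y(E, r) = -1 - 54 = -55)
G = 257/2735 (G = -257*(-1/2735) = 257/2735 ≈ 0.093967)
G - Y(-59, 2) = 257/2735 - 1*(-55) = 257/2735 + 55 = 150682/2735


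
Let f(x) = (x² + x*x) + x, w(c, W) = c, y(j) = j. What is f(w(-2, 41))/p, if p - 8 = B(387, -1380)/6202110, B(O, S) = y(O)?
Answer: 12404220/16539089 ≈ 0.74999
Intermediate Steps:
B(O, S) = O
f(x) = x + 2*x² (f(x) = (x² + x²) + x = 2*x² + x = x + 2*x²)
p = 16539089/2067370 (p = 8 + 387/6202110 = 8 + 387*(1/6202110) = 8 + 129/2067370 = 16539089/2067370 ≈ 8.0001)
f(w(-2, 41))/p = (-2*(1 + 2*(-2)))/(16539089/2067370) = -2*(1 - 4)*(2067370/16539089) = -2*(-3)*(2067370/16539089) = 6*(2067370/16539089) = 12404220/16539089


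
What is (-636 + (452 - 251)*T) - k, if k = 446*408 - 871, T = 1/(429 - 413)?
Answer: -2907527/16 ≈ -1.8172e+5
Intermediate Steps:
T = 1/16 ≈ 0.062500
k = 181097 (k = 181968 - 871 = 181097)
(-636 + (452 - 251)*T) - k = (-636 + (452 - 251)*(1/16)) - 1*181097 = (-636 + 201*(1/16)) - 181097 = (-636 + 201/16) - 181097 = -9975/16 - 181097 = -2907527/16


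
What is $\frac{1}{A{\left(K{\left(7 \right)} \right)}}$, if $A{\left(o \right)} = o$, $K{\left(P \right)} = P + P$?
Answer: $\frac{1}{14} \approx 0.071429$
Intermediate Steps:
$K{\left(P \right)} = 2 P$
$\frac{1}{A{\left(K{\left(7 \right)} \right)}} = \frac{1}{2 \cdot 7} = \frac{1}{14}$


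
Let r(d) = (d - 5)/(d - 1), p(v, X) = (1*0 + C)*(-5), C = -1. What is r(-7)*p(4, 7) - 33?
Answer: -51/2 ≈ -25.500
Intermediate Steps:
p(v, X) = 5 (p(v, X) = (1*0 - 1)*(-5) = (0 - 1)*(-5) = -1*(-5) = 5)
r(d) = (-5 + d)/(-1 + d)
r(-7)*p(4, 7) - 33 = ((-5 - 7)/(-1 - 7))*5 - 33 = (-12/(-8))*5 - 33 = -1/8*(-12)*5 - 33 = (3/2)*5 - 33 = 15/2 - 33 = -51/2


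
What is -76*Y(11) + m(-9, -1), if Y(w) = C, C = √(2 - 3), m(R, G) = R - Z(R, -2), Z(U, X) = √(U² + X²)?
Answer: -9 - √85 - 76*I ≈ -18.22 - 76.0*I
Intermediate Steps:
m(R, G) = R - √(4 + R²) (m(R, G) = R - √(R² + (-2)²) = R - √(R² + 4) = R - √(4 + R²))
C = I (C = √(-1) = I ≈ 1.0*I)
Y(w) = I
-76*Y(11) + m(-9, -1) = -76*I + (-9 - √(4 + (-9)²)) = -76*I + (-9 - √(4 + 81)) = -76*I + (-9 - √85) = -9 - √85 - 76*I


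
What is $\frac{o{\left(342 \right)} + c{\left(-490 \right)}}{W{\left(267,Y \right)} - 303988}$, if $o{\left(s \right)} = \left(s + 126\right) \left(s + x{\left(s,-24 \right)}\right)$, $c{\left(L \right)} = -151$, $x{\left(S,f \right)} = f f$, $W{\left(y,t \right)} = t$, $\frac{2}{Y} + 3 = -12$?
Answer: $- \frac{6442095}{4559822} \approx -1.4128$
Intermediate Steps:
$Y = - \frac{2}{15}$ ($Y = \frac{2}{-3 - 12} = \frac{2}{-15} = 2 \left(- \frac{1}{15}\right) = - \frac{2}{15} \approx -0.13333$)
$x{\left(S,f \right)} = f^{2}$
$o{\left(s \right)} = \left(126 + s\right) \left(576 + s\right)$ ($o{\left(s \right)} = \left(s + 126\right) \left(s + \left(-24\right)^{2}\right) = \left(126 + s\right) \left(s + 576\right) = \left(126 + s\right) \left(576 + s\right)$)
$\frac{o{\left(342 \right)} + c{\left(-490 \right)}}{W{\left(267,Y \right)} - 303988} = \frac{\left(72576 + 342^{2} + 702 \cdot 342\right) - 151}{- \frac{2}{15} - 303988} = \frac{\left(72576 + 116964 + 240084\right) - 151}{- \frac{4559822}{15}} = \left(429624 - 151\right) \left(- \frac{15}{4559822}\right) = 429473 \left(- \frac{15}{4559822}\right) = - \frac{6442095}{4559822}$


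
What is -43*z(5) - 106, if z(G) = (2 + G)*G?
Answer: -1611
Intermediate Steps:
z(G) = G*(2 + G)
-43*z(5) - 106 = -215*(2 + 5) - 106 = -215*7 - 106 = -43*35 - 106 = -1505 - 106 = -1611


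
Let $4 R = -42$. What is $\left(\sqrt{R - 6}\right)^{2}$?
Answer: $- \frac{33}{2} \approx -16.5$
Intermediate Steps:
$R = - \frac{21}{2}$ ($R = \frac{1}{4} \left(-42\right) = - \frac{21}{2} \approx -10.5$)
$\left(\sqrt{R - 6}\right)^{2} = \left(\sqrt{- \frac{21}{2} - 6}\right)^{2} = \left(\sqrt{- \frac{33}{2}}\right)^{2} = \left(\frac{i \sqrt{66}}{2}\right)^{2} = - \frac{33}{2}$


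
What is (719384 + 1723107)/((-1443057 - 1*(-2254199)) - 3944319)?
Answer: -2442491/3133177 ≈ -0.77956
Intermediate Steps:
(719384 + 1723107)/((-1443057 - 1*(-2254199)) - 3944319) = 2442491/((-1443057 + 2254199) - 3944319) = 2442491/(811142 - 3944319) = 2442491/(-3133177) = 2442491*(-1/3133177) = -2442491/3133177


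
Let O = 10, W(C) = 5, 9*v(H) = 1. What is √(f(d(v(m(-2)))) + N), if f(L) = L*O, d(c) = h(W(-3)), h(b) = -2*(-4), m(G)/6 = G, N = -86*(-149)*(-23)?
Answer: 3*I*√32738 ≈ 542.81*I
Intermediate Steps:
N = -294722 (N = 12814*(-23) = -294722)
m(G) = 6*G
v(H) = ⅑ (v(H) = (⅑)*1 = ⅑)
h(b) = 8
d(c) = 8
f(L) = 10*L (f(L) = L*10 = 10*L)
√(f(d(v(m(-2)))) + N) = √(10*8 - 294722) = √(80 - 294722) = √(-294642) = 3*I*√32738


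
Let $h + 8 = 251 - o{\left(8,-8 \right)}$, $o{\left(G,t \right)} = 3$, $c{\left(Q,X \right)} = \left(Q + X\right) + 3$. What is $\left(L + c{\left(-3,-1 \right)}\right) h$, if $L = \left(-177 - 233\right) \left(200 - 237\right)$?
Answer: $3640560$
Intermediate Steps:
$c{\left(Q,X \right)} = 3 + Q + X$
$L = 15170$ ($L = \left(-410\right) \left(-37\right) = 15170$)
$h = 240$ ($h = -8 + \left(251 - 3\right) = -8 + 248 = 240$)
$\left(L + c{\left(-3,-1 \right)}\right) h = \left(15170 - 1\right) 240 = 15169 \cdot 240 = 3640560$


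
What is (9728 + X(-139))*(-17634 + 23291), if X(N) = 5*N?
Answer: 51099681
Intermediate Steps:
(9728 + X(-139))*(-17634 + 23291) = (9728 + 5*(-139))*(-17634 + 23291) = (9728 - 695)*5657 = 9033*5657 = 51099681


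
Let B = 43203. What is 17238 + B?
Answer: 60441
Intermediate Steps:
17238 + B = 17238 + 43203 = 60441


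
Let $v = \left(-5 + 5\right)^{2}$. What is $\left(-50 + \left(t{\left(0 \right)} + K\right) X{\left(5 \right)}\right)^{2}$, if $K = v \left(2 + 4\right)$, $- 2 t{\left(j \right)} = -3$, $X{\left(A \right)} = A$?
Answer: $\frac{7225}{4} \approx 1806.3$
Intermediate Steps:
$v = 0$ ($v = 0^{2} = 0$)
$t{\left(j \right)} = \frac{3}{2}$ ($t{\left(j \right)} = \left(- \frac{1}{2}\right) \left(-3\right) = \frac{3}{2}$)
$K = 0$ ($K = 0 \left(2 + 4\right) = 0 \cdot 6 = 0$)
$\left(-50 + \left(t{\left(0 \right)} + K\right) X{\left(5 \right)}\right)^{2} = \left(-50 + \left(\frac{3}{2} + 0\right) 5\right)^{2} = \left(-50 + \frac{3}{2} \cdot 5\right)^{2} = \left(-50 + \frac{15}{2}\right)^{2} = \left(- \frac{85}{2}\right)^{2} = \frac{7225}{4}$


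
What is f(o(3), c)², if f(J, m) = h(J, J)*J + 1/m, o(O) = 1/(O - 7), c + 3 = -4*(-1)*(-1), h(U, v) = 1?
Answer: 121/784 ≈ 0.15434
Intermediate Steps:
c = -7 (c = -3 - 4*(-1)*(-1) = -3 + 4*(-1) = -3 - 4 = -7)
o(O) = 1/(-7 + O)
f(J, m) = J + 1/m (f(J, m) = 1*J + 1/m = J + 1/m)
f(o(3), c)² = (1/(-7 + 3) + 1/(-7))² = (1/(-4) - ⅐)² = (-¼ - ⅐)² = (-11/28)² = 121/784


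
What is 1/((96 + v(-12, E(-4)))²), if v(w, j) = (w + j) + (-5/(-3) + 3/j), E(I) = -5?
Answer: 225/1442401 ≈ 0.00015599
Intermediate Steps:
v(w, j) = 5/3 + j + w + 3/j (v(w, j) = (j + w) + (-5*(-⅓) + 3/j) = (j + w) + (5/3 + 3/j) = 5/3 + j + w + 3/j)
1/((96 + v(-12, E(-4)))²) = 1/((96 + (5/3 - 5 - 12 + 3/(-5)))²) = 1/((96 + (5/3 - 5 - 12 + 3*(-⅕)))²) = 1/((96 + (5/3 - 5 - 12 - ⅗))²) = 1/((96 - 239/15)²) = 1/((1201/15)²) = 1/(1442401/225) = 225/1442401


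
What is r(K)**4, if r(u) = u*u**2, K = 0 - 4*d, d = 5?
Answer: 4096000000000000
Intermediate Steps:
K = -20 (K = 0 - 4*5 = 0 - 20 = -20)
r(u) = u**3
r(K)**4 = ((-20)**3)**4 = (-8000)**4 = 4096000000000000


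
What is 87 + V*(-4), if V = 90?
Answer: -273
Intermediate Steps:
87 + V*(-4) = 87 + 90*(-4) = 87 - 360 = -273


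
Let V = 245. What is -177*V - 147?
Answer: -43512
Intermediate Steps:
-177*V - 147 = -177*245 - 147 = -43365 - 147 = -43512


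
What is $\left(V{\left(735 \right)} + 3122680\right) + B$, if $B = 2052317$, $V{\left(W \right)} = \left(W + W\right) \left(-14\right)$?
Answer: $5154417$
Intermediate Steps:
$V{\left(W \right)} = - 28 W$ ($V{\left(W \right)} = 2 W \left(-14\right) = - 28 W$)
$\left(V{\left(735 \right)} + 3122680\right) + B = \left(\left(-28\right) 735 + 3122680\right) + 2052317 = \left(-20580 + 3122680\right) + 2052317 = 3102100 + 2052317 = 5154417$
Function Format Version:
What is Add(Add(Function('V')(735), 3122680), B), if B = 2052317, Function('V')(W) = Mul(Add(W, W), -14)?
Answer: 5154417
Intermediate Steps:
Function('V')(W) = Mul(-28, W) (Function('V')(W) = Mul(Mul(2, W), -14) = Mul(-28, W))
Add(Add(Function('V')(735), 3122680), B) = Add(Add(Mul(-28, 735), 3122680), 2052317) = Add(Add(-20580, 3122680), 2052317) = Add(3102100, 2052317) = 5154417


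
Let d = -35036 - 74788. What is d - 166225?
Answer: -276049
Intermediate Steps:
d = -109824
d - 166225 = -109824 - 166225 = -276049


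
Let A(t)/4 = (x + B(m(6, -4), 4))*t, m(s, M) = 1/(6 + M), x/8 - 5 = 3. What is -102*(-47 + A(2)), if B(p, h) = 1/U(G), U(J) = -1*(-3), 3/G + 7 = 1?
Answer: -47702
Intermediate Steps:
x = 64 (x = 40 + 8*3 = 40 + 24 = 64)
G = -½ (G = 3/(-7 + 1) = 3/(-6) = 3*(-⅙) = -½ ≈ -0.50000)
U(J) = 3
B(p, h) = ⅓ (B(p, h) = 1/3 = ⅓)
A(t) = 772*t/3 (A(t) = 4*((64 + ⅓)*t) = 4*(193*t/3) = 772*t/3)
-102*(-47 + A(2)) = -102*(-47 + (772/3)*2) = -102*(-47 + 1544/3) = -102*1403/3 = -47702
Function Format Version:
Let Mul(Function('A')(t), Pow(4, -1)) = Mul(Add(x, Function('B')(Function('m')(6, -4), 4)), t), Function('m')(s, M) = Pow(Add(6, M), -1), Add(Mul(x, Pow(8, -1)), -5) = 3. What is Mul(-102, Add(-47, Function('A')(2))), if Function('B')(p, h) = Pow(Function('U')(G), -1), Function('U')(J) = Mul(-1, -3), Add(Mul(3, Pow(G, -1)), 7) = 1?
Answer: -47702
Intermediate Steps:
x = 64 (x = Add(40, Mul(8, 3)) = Add(40, 24) = 64)
G = Rational(-1, 2) (G = Mul(3, Pow(Add(-7, 1), -1)) = Mul(3, Pow(-6, -1)) = Mul(3, Rational(-1, 6)) = Rational(-1, 2) ≈ -0.50000)
Function('U')(J) = 3
Function('B')(p, h) = Rational(1, 3) (Function('B')(p, h) = Pow(3, -1) = Rational(1, 3))
Function('A')(t) = Mul(Rational(772, 3), t) (Function('A')(t) = Mul(4, Mul(Add(64, Rational(1, 3)), t)) = Mul(4, Mul(Rational(193, 3), t)) = Mul(Rational(772, 3), t))
Mul(-102, Add(-47, Function('A')(2))) = Mul(-102, Add(-47, Mul(Rational(772, 3), 2))) = Mul(-102, Add(-47, Rational(1544, 3))) = Mul(-102, Rational(1403, 3)) = -47702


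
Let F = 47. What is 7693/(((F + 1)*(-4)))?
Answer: -7693/192 ≈ -40.068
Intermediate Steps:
7693/(((F + 1)*(-4))) = 7693/(((47 + 1)*(-4))) = 7693/((48*(-4))) = 7693/(-192) = 7693*(-1/192) = -7693/192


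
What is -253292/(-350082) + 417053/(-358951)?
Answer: -27541665827/62831141991 ≈ -0.43834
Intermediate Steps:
-253292/(-350082) + 417053/(-358951) = -253292*(-1/350082) + 417053*(-1/358951) = 126646/175041 - 417053/358951 = -27541665827/62831141991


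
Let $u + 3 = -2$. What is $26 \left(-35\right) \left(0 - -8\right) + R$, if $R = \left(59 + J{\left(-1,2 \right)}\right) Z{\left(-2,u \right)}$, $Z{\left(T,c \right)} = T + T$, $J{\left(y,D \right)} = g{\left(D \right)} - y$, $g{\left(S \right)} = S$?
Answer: $-7528$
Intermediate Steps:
$u = -5$ ($u = -3 - 2 = -5$)
$J{\left(y,D \right)} = D - y$
$Z{\left(T,c \right)} = 2 T$
$R = -248$ ($R = \left(59 + \left(2 - -1\right)\right) 2 \left(-2\right) = \left(59 + \left(2 + 1\right)\right) \left(-4\right) = \left(59 + 3\right) \left(-4\right) = 62 \left(-4\right) = -248$)
$26 \left(-35\right) \left(0 - -8\right) + R = 26 \left(-35\right) \left(0 - -8\right) - 248 = - 910 \left(0 + 8\right) - 248 = \left(-910\right) 8 - 248 = -7280 - 248 = -7528$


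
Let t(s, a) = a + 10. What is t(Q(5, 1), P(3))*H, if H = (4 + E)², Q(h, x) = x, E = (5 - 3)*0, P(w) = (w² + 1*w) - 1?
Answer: 336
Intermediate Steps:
P(w) = -1 + w + w² (P(w) = (w² + w) - 1 = (w + w²) - 1 = -1 + w + w²)
E = 0 (E = 2*0 = 0)
t(s, a) = 10 + a
H = 16 (H = (4 + 0)² = 4² = 16)
t(Q(5, 1), P(3))*H = (10 + (-1 + 3 + 3²))*16 = (10 + (-1 + 3 + 9))*16 = (10 + 11)*16 = 21*16 = 336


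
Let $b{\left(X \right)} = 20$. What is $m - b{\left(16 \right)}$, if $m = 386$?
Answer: $366$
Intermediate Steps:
$m - b{\left(16 \right)} = 386 - 20 = 366$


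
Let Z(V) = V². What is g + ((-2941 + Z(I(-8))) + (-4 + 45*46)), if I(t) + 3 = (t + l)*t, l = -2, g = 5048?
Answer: 10102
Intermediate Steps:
I(t) = -3 + t*(-2 + t) (I(t) = -3 + (t - 2)*t = -3 + (-2 + t)*t = -3 + t*(-2 + t))
g + ((-2941 + Z(I(-8))) + (-4 + 45*46)) = 5048 + ((-2941 + (-3 + (-8)² - 2*(-8))²) + (-4 + 45*46)) = 5048 + ((-2941 + (-3 + 64 + 16)²) + (-4 + 2070)) = 5048 + ((-2941 + 77²) + 2066) = 5048 + ((-2941 + 5929) + 2066) = 5048 + (2988 + 2066) = 5048 + 5054 = 10102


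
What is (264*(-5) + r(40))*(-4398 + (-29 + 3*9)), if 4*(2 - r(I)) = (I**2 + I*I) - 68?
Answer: 9244400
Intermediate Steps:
r(I) = 19 - I**2/2 (r(I) = 2 - ((I**2 + I*I) - 68)/4 = 2 - ((I**2 + I**2) - 68)/4 = 2 - (2*I**2 - 68)/4 = 2 - (-68 + 2*I**2)/4 = 2 + (17 - I**2/2) = 19 - I**2/2)
(264*(-5) + r(40))*(-4398 + (-29 + 3*9)) = (264*(-5) + (19 - 1/2*40**2))*(-4398 + (-29 + 3*9)) = (-1320 + (19 - 1/2*1600))*(-4398 + (-29 + 27)) = (-1320 + (19 - 800))*(-4398 - 2) = (-1320 - 781)*(-4400) = -2101*(-4400) = 9244400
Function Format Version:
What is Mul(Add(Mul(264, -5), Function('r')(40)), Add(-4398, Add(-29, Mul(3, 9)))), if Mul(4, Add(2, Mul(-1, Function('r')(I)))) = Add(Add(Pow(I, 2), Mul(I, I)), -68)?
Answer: 9244400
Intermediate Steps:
Function('r')(I) = Add(19, Mul(Rational(-1, 2), Pow(I, 2))) (Function('r')(I) = Add(2, Mul(Rational(-1, 4), Add(Add(Pow(I, 2), Mul(I, I)), -68))) = Add(2, Mul(Rational(-1, 4), Add(Add(Pow(I, 2), Pow(I, 2)), -68))) = Add(2, Mul(Rational(-1, 4), Add(Mul(2, Pow(I, 2)), -68))) = Add(2, Mul(Rational(-1, 4), Add(-68, Mul(2, Pow(I, 2))))) = Add(2, Add(17, Mul(Rational(-1, 2), Pow(I, 2)))) = Add(19, Mul(Rational(-1, 2), Pow(I, 2))))
Mul(Add(Mul(264, -5), Function('r')(40)), Add(-4398, Add(-29, Mul(3, 9)))) = Mul(Add(Mul(264, -5), Add(19, Mul(Rational(-1, 2), Pow(40, 2)))), Add(-4398, Add(-29, Mul(3, 9)))) = Mul(Add(-1320, Add(19, Mul(Rational(-1, 2), 1600))), Add(-4398, Add(-29, 27))) = Mul(Add(-1320, Add(19, -800)), Add(-4398, -2)) = Mul(Add(-1320, -781), -4400) = Mul(-2101, -4400) = 9244400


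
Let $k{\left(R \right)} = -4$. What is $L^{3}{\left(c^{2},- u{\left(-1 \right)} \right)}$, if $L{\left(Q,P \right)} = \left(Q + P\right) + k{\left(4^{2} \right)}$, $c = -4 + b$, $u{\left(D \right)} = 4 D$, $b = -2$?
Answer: $46656$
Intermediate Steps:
$c = -6$ ($c = -4 - 2 = -6$)
$L{\left(Q,P \right)} = -4 + P + Q$ ($L{\left(Q,P \right)} = \left(Q + P\right) - 4 = \left(P + Q\right) - 4 = -4 + P + Q$)
$L^{3}{\left(c^{2},- u{\left(-1 \right)} \right)} = \left(-4 - 4 \left(-1\right) + \left(-6\right)^{2}\right)^{3} = \left(-4 - -4 + 36\right)^{3} = \left(-4 + 4 + 36\right)^{3} = 36^{3} = 46656$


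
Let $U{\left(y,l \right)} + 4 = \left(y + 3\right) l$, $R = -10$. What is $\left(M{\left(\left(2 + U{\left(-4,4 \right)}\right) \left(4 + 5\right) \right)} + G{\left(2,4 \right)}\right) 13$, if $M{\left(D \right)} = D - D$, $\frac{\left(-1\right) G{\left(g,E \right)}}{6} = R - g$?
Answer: $936$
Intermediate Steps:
$U{\left(y,l \right)} = -4 + l \left(3 + y\right)$ ($U{\left(y,l \right)} = -4 + \left(y + 3\right) l = -4 + \left(3 + y\right) l = -4 + l \left(3 + y\right)$)
$G{\left(g,E \right)} = 60 + 6 g$ ($G{\left(g,E \right)} = - 6 \left(-10 - g\right) = 60 + 6 g$)
$M{\left(D \right)} = 0$
$\left(M{\left(\left(2 + U{\left(-4,4 \right)}\right) \left(4 + 5\right) \right)} + G{\left(2,4 \right)}\right) 13 = \left(0 + \left(60 + 6 \cdot 2\right)\right) 13 = \left(0 + \left(60 + 12\right)\right) 13 = \left(0 + 72\right) 13 = 72 \cdot 13 = 936$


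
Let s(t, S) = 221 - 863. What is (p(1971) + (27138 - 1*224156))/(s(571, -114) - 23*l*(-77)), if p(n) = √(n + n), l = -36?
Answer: 98509/32199 - √438/21466 ≈ 3.0584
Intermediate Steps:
s(t, S) = -642
p(n) = √2*√n (p(n) = √(2*n) = √2*√n)
(p(1971) + (27138 - 1*224156))/(s(571, -114) - 23*l*(-77)) = (√2*√1971 + (27138 - 1*224156))/(-642 - 23*(-36)*(-77)) = (√2*(3*√219) + (27138 - 224156))/(-642 + 828*(-77)) = (3*√438 - 197018)/(-642 - 63756) = (-197018 + 3*√438)/(-64398) = (-197018 + 3*√438)*(-1/64398) = 98509/32199 - √438/21466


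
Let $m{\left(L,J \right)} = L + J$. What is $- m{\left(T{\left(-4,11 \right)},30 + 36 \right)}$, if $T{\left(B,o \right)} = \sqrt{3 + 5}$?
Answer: $-66 - 2 \sqrt{2} \approx -68.828$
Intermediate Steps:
$T{\left(B,o \right)} = 2 \sqrt{2}$ ($T{\left(B,o \right)} = \sqrt{8} = 2 \sqrt{2}$)
$m{\left(L,J \right)} = J + L$
$- m{\left(T{\left(-4,11 \right)},30 + 36 \right)} = - (\left(30 + 36\right) + 2 \sqrt{2}) = - (66 + 2 \sqrt{2}) = -66 - 2 \sqrt{2}$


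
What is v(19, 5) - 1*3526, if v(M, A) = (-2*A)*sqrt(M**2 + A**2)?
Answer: -3526 - 10*sqrt(386) ≈ -3722.5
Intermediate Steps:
v(M, A) = -2*A*sqrt(A**2 + M**2) (v(M, A) = (-2*A)*sqrt(A**2 + M**2) = -2*A*sqrt(A**2 + M**2))
v(19, 5) - 1*3526 = -2*5*sqrt(5**2 + 19**2) - 1*3526 = -2*5*sqrt(25 + 361) - 3526 = -2*5*sqrt(386) - 3526 = -10*sqrt(386) - 3526 = -3526 - 10*sqrt(386)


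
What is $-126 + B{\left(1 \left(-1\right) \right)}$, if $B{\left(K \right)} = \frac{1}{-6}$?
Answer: $- \frac{757}{6} \approx -126.17$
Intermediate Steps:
$B{\left(K \right)} = - \frac{1}{6}$
$-126 + B{\left(1 \left(-1\right) \right)} = -126 - \frac{1}{6} = - \frac{757}{6}$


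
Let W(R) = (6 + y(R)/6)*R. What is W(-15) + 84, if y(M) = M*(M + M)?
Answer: -1131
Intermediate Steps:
y(M) = 2*M**2 (y(M) = M*(2*M) = 2*M**2)
W(R) = R*(6 + R**2/3) (W(R) = (6 + (2*R**2)/6)*R = (6 + (2*R**2)*(1/6))*R = (6 + R**2/3)*R = R*(6 + R**2/3))
W(-15) + 84 = (1/3)*(-15)*(18 + (-15)**2) + 84 = (1/3)*(-15)*(18 + 225) + 84 = (1/3)*(-15)*243 + 84 = -1215 + 84 = -1131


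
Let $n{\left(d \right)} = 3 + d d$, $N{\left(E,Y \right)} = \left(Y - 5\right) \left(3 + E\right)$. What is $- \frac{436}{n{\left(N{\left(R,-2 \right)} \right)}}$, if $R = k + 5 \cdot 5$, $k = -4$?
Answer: $- \frac{436}{28227} \approx -0.015446$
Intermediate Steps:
$R = 21$ ($R = -4 + 5 \cdot 5 = -4 + 25 = 21$)
$N{\left(E,Y \right)} = \left(-5 + Y\right) \left(3 + E\right)$
$n{\left(d \right)} = 3 + d^{2}$
$- \frac{436}{n{\left(N{\left(R,-2 \right)} \right)}} = - \frac{436}{3 + \left(-15 - 105 + 3 \left(-2\right) + 21 \left(-2\right)\right)^{2}} = - \frac{436}{3 + \left(-15 - 105 - 6 - 42\right)^{2}} = - \frac{436}{3 + \left(-168\right)^{2}} = - \frac{436}{3 + 28224} = - \frac{436}{28227}$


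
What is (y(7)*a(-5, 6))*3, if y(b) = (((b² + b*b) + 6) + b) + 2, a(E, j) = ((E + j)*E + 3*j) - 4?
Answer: 3051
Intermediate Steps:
a(E, j) = -4 + 3*j + E*(E + j) (a(E, j) = (E*(E + j) + 3*j) - 4 = (3*j + E*(E + j)) - 4 = -4 + 3*j + E*(E + j))
y(b) = 8 + b + 2*b² (y(b) = (((b² + b²) + 6) + b) + 2 = ((2*b² + 6) + b) + 2 = ((6 + 2*b²) + b) + 2 = (6 + b + 2*b²) + 2 = 8 + b + 2*b²)
(y(7)*a(-5, 6))*3 = ((8 + 7 + 2*7²)*(-4 + (-5)² + 3*6 - 5*6))*3 = ((8 + 7 + 2*49)*(-4 + 25 + 18 - 30))*3 = ((8 + 7 + 98)*9)*3 = (113*9)*3 = 1017*3 = 3051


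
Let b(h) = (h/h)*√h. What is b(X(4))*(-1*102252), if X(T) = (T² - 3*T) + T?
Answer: -204504*√2 ≈ -2.8921e+5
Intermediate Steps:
X(T) = T² - 2*T
b(h) = √h (b(h) = 1*√h = √h)
b(X(4))*(-1*102252) = √(4*(-2 + 4))*(-1*102252) = √(4*2)*(-102252) = √8*(-102252) = (2*√2)*(-102252) = -204504*√2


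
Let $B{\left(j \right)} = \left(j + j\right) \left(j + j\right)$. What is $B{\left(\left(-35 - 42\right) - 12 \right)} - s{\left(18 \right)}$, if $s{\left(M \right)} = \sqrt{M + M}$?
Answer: $31678$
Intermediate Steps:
$s{\left(M \right)} = \sqrt{2} \sqrt{M}$ ($s{\left(M \right)} = \sqrt{2 M} = \sqrt{2} \sqrt{M}$)
$B{\left(j \right)} = 4 j^{2}$ ($B{\left(j \right)} = 2 j 2 j = 4 j^{2}$)
$B{\left(\left(-35 - 42\right) - 12 \right)} - s{\left(18 \right)} = 4 \left(\left(-35 - 42\right) - 12\right)^{2} - \sqrt{2} \sqrt{18} = 4 \left(-77 - 12\right)^{2} - \sqrt{2} \cdot 3 \sqrt{2} = 4 \left(-89\right)^{2} - 6 = 4 \cdot 7921 - 6 = 31684 - 6 = 31678$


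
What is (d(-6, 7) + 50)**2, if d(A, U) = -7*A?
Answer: 8464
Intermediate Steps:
(d(-6, 7) + 50)**2 = (-7*(-6) + 50)**2 = (42 + 50)**2 = 92**2 = 8464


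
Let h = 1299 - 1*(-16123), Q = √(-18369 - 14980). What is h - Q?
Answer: 17422 - I*√33349 ≈ 17422.0 - 182.62*I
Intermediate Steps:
Q = I*√33349 (Q = √(-33349) = I*√33349 ≈ 182.62*I)
h = 17422 (h = 1299 + 16123 = 17422)
h - Q = 17422 - I*√33349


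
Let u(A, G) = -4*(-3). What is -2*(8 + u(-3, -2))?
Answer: -40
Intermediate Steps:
u(A, G) = 12
-2*(8 + u(-3, -2)) = -2*(8 + 12) = -2*20 = -40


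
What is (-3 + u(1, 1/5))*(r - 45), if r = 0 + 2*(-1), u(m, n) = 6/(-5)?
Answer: 987/5 ≈ 197.40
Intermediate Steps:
u(m, n) = -6/5 (u(m, n) = 6*(-⅕) = -6/5)
r = -2 (r = 0 - 2 = -2)
(-3 + u(1, 1/5))*(r - 45) = (-3 - 6/5)*(-2 - 45) = -21/5*(-47) = 987/5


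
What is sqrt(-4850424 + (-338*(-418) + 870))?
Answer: I*sqrt(4708270) ≈ 2169.9*I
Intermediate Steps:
sqrt(-4850424 + (-338*(-418) + 870)) = sqrt(-4850424 + (141284 + 870)) = sqrt(-4850424 + 142154) = sqrt(-4708270) = I*sqrt(4708270)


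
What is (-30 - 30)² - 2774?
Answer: 826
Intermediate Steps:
(-30 - 30)² - 2774 = (-60)² - 2774 = 3600 - 2774 = 826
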